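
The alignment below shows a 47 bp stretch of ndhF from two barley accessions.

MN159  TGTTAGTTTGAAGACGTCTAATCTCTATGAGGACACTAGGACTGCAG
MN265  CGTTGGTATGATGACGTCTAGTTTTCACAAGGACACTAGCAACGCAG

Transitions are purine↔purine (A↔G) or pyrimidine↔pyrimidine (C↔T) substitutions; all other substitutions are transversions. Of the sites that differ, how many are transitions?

9

Mismatches occur at site 1 (T/C, transition), site 5 (A/G, transition), site 8 (T/A, transversion), site 12 (A/T, transversion), site 21 (A/G, transition), site 23 (C/T, transition), site 25 (C/T, transition), site 26 (T/C, transition), site 28 (T/C, transition), site 29 (G/A, transition), site 40 (G/C, transversion), site 42 (C/A, transversion), site 43 (T/C, transition).
Of the 13 differences, 9 transitions and 4 transversions, so the answer is 9.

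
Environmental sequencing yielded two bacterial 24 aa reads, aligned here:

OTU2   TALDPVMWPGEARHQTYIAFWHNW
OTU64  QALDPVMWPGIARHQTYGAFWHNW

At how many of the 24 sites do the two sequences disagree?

3

Mismatches occur at site 1 (T→Q), site 11 (E→I), site 18 (I→G).
That gives 3 mismatches out of 24 aligned sites, so the Hamming distance is 3.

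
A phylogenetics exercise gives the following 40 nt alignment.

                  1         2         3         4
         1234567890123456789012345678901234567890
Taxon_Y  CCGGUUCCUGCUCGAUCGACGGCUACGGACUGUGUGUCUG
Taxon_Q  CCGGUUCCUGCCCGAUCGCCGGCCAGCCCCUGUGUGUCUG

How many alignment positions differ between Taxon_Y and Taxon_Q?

Mismatches occur at site 12 (U/C), site 19 (A/C), site 24 (U/C), site 26 (C/G), site 27 (G/C), site 28 (G/C), site 29 (A/C).
That gives 7 mismatches out of 40 aligned sites, so the Hamming distance is 7.

7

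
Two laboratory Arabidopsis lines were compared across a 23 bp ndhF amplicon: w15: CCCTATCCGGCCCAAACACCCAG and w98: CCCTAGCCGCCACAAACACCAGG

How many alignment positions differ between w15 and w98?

5

Mismatches occur at site 6 (T↔G), site 10 (G↔C), site 12 (C↔A), site 21 (C↔A), site 22 (A↔G).
That gives 5 mismatches out of 23 aligned sites, so the Hamming distance is 5.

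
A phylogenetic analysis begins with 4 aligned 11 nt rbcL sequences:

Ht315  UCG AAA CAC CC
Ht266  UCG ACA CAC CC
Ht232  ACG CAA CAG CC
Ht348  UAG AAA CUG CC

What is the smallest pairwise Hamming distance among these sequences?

Pairwise Hamming distances:
  Ht315 vs Ht266: 1
  Ht315 vs Ht232: 3
  Ht315 vs Ht348: 3
  Ht266 vs Ht232: 4
  Ht266 vs Ht348: 4
  Ht232 vs Ht348: 4
The smallest is 1, between Ht315 and Ht266.

1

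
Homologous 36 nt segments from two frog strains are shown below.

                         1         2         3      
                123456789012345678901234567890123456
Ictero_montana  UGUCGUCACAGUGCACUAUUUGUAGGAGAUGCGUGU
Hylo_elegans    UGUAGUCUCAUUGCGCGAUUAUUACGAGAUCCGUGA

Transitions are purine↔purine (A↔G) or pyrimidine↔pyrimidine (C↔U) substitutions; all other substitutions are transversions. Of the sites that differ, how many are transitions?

Differing sites — 4:C/A (Tv); 8:A/U (Tv); 11:G/U (Tv); 15:A/G (Ti); 17:U/G (Tv); 21:U/A (Tv); 22:G/U (Tv); 25:G/C (Tv); 31:G/C (Tv); 36:U/A (Tv).
Of the 10 differences, 1 transition and 9 transversions, so the answer is 1.

1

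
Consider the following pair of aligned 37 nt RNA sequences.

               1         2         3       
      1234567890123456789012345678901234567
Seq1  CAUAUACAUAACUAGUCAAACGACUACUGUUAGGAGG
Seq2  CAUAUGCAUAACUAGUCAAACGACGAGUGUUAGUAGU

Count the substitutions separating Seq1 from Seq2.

Mismatches occur at site 6 (A↔G), site 25 (U↔G), site 27 (C↔G), site 34 (G↔U), site 37 (G↔U).
That gives 5 mismatches out of 37 aligned sites, so the Hamming distance is 5.

5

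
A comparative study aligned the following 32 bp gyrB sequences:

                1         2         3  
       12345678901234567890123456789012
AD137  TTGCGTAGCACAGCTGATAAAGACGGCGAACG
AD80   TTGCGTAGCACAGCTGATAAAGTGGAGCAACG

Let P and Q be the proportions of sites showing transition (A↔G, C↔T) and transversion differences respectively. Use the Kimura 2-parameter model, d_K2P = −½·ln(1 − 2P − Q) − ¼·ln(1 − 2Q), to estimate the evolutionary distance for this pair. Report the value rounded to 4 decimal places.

Differing sites — 23:A/T (Tv); 24:C/G (Tv); 26:G/A (Ti); 27:C/G (Tv); 28:G/C (Tv).
Of the 5 differences, 1 transition and 4 transversions over 32 sites: P = 1/32 = 0.031250, Q = 4/32 = 0.125000.
d = −0.5·ln(0.812500) − 0.25·ln(0.750000) = −0.5·(-0.207639) − 0.25·(-0.287682) = 0.1757.

0.1757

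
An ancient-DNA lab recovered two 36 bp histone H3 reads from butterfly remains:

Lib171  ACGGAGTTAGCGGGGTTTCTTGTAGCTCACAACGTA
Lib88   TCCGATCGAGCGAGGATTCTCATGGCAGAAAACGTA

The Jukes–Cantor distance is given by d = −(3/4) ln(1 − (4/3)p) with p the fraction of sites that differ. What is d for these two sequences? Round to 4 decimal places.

0.4926

Mismatches occur at site 1 (A↔T), site 3 (G↔C), site 6 (G↔T), site 7 (T↔C), site 8 (T↔G), site 13 (G↔A), site 16 (T↔A), site 21 (T↔C), site 22 (G↔A), site 24 (A↔G), site 27 (T↔A), site 28 (C↔G), site 30 (C↔A).
p = 13/36 = 0.361111.
d = −0.75 · ln(1 − (4/3)·0.361111) = −0.75 · ln(0.518519) = −0.75 · (-0.656779) = 0.4926.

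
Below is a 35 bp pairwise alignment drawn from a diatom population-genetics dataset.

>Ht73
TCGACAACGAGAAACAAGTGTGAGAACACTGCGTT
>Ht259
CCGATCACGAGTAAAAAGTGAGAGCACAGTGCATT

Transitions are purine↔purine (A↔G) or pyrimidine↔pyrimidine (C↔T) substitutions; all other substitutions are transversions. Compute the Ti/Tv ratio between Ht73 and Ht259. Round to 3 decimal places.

0.500

The sequences differ at positions 1 (T/C, transition), 5 (C/T, transition), 6 (A/C, transversion), 12 (A/T, transversion), 15 (C/A, transversion), 21 (T/A, transversion), 25 (A/C, transversion), 29 (C/G, transversion), 33 (G/A, transition).
Of the 9 differences, 3 transitions and 6 transversions, so Ti/Tv = 3/6 = 0.500.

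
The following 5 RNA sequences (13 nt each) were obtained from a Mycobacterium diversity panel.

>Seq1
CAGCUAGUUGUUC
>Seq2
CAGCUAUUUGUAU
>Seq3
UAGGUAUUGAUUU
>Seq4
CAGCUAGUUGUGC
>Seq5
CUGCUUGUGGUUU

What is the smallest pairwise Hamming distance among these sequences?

Pairwise Hamming distances:
  Seq1 vs Seq2: 3
  Seq1 vs Seq3: 6
  Seq1 vs Seq4: 1
  Seq1 vs Seq5: 4
  Seq2 vs Seq3: 5
  Seq2 vs Seq4: 3
  Seq2 vs Seq5: 5
  Seq3 vs Seq4: 7
  Seq3 vs Seq5: 6
  Seq4 vs Seq5: 5
The smallest is 1, between Seq1 and Seq4.

1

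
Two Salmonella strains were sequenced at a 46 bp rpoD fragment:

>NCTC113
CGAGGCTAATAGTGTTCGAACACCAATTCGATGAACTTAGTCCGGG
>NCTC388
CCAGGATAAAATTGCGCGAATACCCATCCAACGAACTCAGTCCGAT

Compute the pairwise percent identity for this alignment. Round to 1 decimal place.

Differing sites — 2:G/C; 6:C/A; 10:T/A; 12:G/T; 15:T/C; 16:T/G; 21:C/T; 25:A/C; 28:T/C; 30:G/A; 32:T/C; 38:T/C; 45:G/A; 46:G/T.
32 of the 46 sites match, so the percent identity is 32/46 × 100 = 69.6%.

69.6%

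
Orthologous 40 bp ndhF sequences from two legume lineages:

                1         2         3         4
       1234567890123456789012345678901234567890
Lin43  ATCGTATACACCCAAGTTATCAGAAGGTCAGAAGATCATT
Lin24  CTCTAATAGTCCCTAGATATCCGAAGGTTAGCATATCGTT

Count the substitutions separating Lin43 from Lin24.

12

Mismatches occur at site 1 (A/C), site 4 (G/T), site 5 (T/A), site 9 (C/G), site 10 (A/T), site 14 (A/T), site 17 (T/A), site 22 (A/C), site 29 (C/T), site 32 (A/C), site 34 (G/T), site 38 (A/G).
That gives 12 mismatches out of 40 aligned sites, so the Hamming distance is 12.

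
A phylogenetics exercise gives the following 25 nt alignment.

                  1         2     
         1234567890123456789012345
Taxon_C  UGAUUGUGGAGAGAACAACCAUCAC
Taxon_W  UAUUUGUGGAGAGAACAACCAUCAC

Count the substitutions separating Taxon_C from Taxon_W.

The sequences differ at positions 2 (G/A), 3 (A/U).
That gives 2 mismatches out of 25 aligned sites, so the Hamming distance is 2.

2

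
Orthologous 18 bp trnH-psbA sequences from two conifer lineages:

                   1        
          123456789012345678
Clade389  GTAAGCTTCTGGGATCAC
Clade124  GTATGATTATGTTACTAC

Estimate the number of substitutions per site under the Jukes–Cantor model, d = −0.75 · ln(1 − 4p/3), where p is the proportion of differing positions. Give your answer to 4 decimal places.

The sequences differ at positions 4 (A/T), 6 (C/A), 9 (C/A), 12 (G/T), 13 (G/T), 15 (T/C), 16 (C/T).
p = 7/18 = 0.388889.
d = −0.75 · ln(1 − (4/3)·0.388889) = −0.75 · ln(0.481481) = −0.75 · (-0.730889) = 0.5482.

0.5482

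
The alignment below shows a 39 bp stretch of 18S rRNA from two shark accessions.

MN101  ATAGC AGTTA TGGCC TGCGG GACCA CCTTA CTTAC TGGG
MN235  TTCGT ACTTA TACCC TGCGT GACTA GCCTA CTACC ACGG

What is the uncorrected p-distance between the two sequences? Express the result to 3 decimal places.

0.359

The sequences differ at positions 1 (A/T), 3 (A/C), 5 (C/T), 7 (G/C), 12 (G/A), 13 (G/C), 20 (G/T), 24 (C/T), 26 (C/G), 28 (T/C), 33 (T/A), 34 (A/C), 36 (T/A), 37 (G/C).
There are 14 differences over 39 sites, so p = 14/39 = 0.359.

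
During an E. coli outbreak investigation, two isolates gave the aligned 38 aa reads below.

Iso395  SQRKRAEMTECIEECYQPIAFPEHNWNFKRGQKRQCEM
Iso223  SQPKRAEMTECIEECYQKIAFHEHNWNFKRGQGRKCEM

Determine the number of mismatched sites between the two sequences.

5

Differing sites — 3:R/P; 18:P/K; 22:P/H; 33:K/G; 35:Q/K.
That gives 5 mismatches out of 38 aligned sites, so the Hamming distance is 5.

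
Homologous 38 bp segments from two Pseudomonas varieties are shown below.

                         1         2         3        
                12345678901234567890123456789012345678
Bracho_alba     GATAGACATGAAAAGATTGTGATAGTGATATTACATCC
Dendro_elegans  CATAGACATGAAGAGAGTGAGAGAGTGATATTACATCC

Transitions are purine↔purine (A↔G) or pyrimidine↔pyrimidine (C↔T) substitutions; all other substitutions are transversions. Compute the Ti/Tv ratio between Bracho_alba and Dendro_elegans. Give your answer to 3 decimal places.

0.250

The sequences differ at positions 1 (G/C, transversion), 13 (A/G, transition), 17 (T/G, transversion), 20 (T/A, transversion), 23 (T/G, transversion).
Of the 5 differences, 1 transition and 4 transversions, so Ti/Tv = 1/4 = 0.250.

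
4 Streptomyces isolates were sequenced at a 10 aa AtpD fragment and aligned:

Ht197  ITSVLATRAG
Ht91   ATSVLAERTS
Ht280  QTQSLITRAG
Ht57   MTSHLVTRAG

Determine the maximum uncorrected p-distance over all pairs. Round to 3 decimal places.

0.700

Pairwise Hamming distances:
  Ht197 vs Ht91: 4
  Ht197 vs Ht280: 4
  Ht197 vs Ht57: 3
  Ht91 vs Ht280: 7
  Ht91 vs Ht57: 6
  Ht280 vs Ht57: 4
The largest is 7 mismatches, between Ht91 and Ht280; p = 7/10 = 0.700.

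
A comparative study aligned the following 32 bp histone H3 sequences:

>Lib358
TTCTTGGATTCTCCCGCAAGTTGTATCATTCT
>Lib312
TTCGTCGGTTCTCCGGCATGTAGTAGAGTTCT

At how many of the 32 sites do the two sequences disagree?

9

The sequences differ at positions 4 (T/G), 6 (G/C), 8 (A/G), 15 (C/G), 19 (A/T), 22 (T/A), 26 (T/G), 27 (C/A), 28 (A/G).
That gives 9 mismatches out of 32 aligned sites, so the Hamming distance is 9.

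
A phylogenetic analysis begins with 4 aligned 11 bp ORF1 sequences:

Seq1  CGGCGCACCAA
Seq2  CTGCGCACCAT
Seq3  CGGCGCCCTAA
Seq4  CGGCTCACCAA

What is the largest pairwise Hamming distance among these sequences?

4

Pairwise Hamming distances:
  Seq1 vs Seq2: 2
  Seq1 vs Seq3: 2
  Seq1 vs Seq4: 1
  Seq2 vs Seq3: 4
  Seq2 vs Seq4: 3
  Seq3 vs Seq4: 3
The largest is 4, between Seq2 and Seq3.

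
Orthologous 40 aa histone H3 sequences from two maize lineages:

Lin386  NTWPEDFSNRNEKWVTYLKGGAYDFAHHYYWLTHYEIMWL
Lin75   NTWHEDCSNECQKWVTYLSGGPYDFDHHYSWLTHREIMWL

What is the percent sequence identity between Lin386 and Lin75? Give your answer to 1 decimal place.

75.0%

Differing sites — 4:P/H; 7:F/C; 10:R/E; 11:N/C; 12:E/Q; 19:K/S; 22:A/P; 26:A/D; 30:Y/S; 35:Y/R.
30 of the 40 sites match, so the percent identity is 30/40 × 100 = 75.0%.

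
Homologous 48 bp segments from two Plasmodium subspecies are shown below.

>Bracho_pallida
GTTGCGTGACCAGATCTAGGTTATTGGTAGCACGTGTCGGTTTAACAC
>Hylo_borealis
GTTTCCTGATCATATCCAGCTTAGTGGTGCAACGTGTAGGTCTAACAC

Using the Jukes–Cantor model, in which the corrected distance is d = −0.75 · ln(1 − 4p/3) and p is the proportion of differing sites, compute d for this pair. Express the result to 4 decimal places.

Differing sites — 4:G/T; 6:G/C; 10:C/T; 13:G/T; 17:T/C; 20:G/C; 24:T/G; 29:A/G; 30:G/C; 31:C/A; 38:C/A; 42:T/C.
p = 12/48 = 0.250000.
d = −0.75 · ln(1 − (4/3)·0.250000) = −0.75 · ln(0.666667) = −0.75 · (-0.405465) = 0.3041.

0.3041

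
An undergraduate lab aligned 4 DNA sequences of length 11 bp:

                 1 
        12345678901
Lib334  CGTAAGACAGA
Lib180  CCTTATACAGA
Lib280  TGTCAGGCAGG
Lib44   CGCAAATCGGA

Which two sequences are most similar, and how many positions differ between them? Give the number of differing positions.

Pairwise Hamming distances:
  Lib334 vs Lib180: 3
  Lib334 vs Lib280: 4
  Lib334 vs Lib44: 4
  Lib180 vs Lib280: 6
  Lib180 vs Lib44: 6
  Lib280 vs Lib44: 7
The smallest is 3, between Lib334 and Lib180.

3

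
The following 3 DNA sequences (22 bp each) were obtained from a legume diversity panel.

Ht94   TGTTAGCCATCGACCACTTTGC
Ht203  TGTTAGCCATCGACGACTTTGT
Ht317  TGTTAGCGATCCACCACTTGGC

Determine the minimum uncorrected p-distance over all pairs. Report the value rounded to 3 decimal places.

0.091

Pairwise Hamming distances:
  Ht94 vs Ht203: 2
  Ht94 vs Ht317: 3
  Ht203 vs Ht317: 5
The smallest is 2 mismatches, between Ht94 and Ht203; p = 2/22 = 0.091.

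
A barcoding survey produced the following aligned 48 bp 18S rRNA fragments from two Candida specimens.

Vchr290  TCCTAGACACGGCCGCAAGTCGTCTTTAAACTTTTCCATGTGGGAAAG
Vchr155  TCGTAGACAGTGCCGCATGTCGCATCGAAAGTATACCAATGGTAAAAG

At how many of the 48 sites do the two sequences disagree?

16

Differing sites — 3:C/G; 10:C/G; 11:G/T; 18:A/T; 23:T/C; 24:C/A; 26:T/C; 27:T/G; 31:C/G; 33:T/A; 35:T/A; 39:T/A; 40:G/T; 41:T/G; 43:G/T; 44:G/A.
That gives 16 mismatches out of 48 aligned sites, so the Hamming distance is 16.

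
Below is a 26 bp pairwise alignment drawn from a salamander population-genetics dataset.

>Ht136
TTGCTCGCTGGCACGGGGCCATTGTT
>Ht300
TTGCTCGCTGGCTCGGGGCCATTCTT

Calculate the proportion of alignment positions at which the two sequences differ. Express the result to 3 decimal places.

Differing sites — 13:A/T; 24:G/C.
There are 2 differences over 26 sites, so p = 2/26 = 0.077.

0.077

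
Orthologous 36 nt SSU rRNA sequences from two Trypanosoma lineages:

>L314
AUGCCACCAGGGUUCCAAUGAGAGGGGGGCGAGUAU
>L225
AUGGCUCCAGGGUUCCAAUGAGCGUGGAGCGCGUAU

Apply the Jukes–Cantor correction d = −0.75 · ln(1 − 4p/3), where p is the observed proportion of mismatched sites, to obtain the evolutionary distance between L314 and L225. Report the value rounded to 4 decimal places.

0.1885

Differing sites — 4:C/G; 6:A/U; 23:A/C; 25:G/U; 28:G/A; 32:A/C.
p = 6/36 = 0.166667.
d = −0.75 · ln(1 − (4/3)·0.166667) = −0.75 · ln(0.777777) = −0.75 · (-0.251315) = 0.1885.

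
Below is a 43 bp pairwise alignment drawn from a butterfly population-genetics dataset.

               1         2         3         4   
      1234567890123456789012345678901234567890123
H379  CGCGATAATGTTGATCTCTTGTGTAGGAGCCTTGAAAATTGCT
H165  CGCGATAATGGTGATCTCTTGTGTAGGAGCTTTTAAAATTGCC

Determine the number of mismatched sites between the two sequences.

4

Mismatches occur at site 11 (T/G), site 31 (C/T), site 34 (G/T), site 43 (T/C).
That gives 4 mismatches out of 43 aligned sites, so the Hamming distance is 4.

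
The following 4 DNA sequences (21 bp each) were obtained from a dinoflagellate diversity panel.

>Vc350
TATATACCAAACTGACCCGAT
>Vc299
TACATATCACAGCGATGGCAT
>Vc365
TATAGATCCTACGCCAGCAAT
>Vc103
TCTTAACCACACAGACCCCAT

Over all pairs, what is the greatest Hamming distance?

Pairwise Hamming distances:
  Vc350 vs Vc299: 9
  Vc350 vs Vc365: 10
  Vc350 vs Vc103: 6
  Vc299 vs Vc365: 11
  Vc299 vs Vc103: 10
  Vc365 vs Vc103: 12
The largest is 12, between Vc365 and Vc103.

12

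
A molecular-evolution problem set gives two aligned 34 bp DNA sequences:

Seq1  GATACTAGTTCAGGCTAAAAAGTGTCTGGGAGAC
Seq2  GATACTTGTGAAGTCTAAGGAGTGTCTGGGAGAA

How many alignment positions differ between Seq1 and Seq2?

Mismatches occur at site 7 (A↔T), site 10 (T↔G), site 11 (C↔A), site 14 (G↔T), site 19 (A↔G), site 20 (A↔G), site 34 (C↔A).
That gives 7 mismatches out of 34 aligned sites, so the Hamming distance is 7.

7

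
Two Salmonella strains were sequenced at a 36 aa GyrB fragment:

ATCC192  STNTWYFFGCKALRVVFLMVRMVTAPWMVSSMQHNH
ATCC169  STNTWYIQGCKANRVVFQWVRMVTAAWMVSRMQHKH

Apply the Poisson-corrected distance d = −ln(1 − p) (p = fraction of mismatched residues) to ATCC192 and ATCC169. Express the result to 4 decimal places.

0.2513

The sequences differ at positions 7 (F/I), 8 (F/Q), 13 (L/N), 18 (L/Q), 19 (M/W), 26 (P/A), 31 (S/R), 35 (N/K).
p = 8/36 = 0.222222.
d = −ln(1 − 0.222222) = −ln(0.777778) = 0.2513.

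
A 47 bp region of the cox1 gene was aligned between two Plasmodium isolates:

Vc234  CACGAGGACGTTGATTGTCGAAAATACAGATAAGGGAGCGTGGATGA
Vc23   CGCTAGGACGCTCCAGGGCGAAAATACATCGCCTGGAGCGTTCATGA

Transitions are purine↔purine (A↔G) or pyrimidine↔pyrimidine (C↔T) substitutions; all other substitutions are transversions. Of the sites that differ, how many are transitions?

2

Mismatches occur at site 2 (A/G, transition), site 4 (G/T, transversion), site 11 (T/C, transition), site 13 (G/C, transversion), site 14 (A/C, transversion), site 15 (T/A, transversion), site 16 (T/G, transversion), site 18 (T/G, transversion), site 29 (G/T, transversion), site 30 (A/C, transversion), site 31 (T/G, transversion), site 32 (A/C, transversion), site 33 (A/C, transversion), site 34 (G/T, transversion), site 42 (G/T, transversion), site 43 (G/C, transversion).
Of the 16 differences, 2 transitions and 14 transversions, so the answer is 2.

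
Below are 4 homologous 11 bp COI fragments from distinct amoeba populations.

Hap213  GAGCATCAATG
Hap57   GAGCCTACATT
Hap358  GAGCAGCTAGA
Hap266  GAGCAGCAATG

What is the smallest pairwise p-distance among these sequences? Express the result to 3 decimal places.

0.091

Pairwise Hamming distances:
  Hap213 vs Hap57: 4
  Hap213 vs Hap358: 4
  Hap213 vs Hap266: 1
  Hap57 vs Hap358: 6
  Hap57 vs Hap266: 5
  Hap358 vs Hap266: 3
The smallest is 1 mismatch, between Hap213 and Hap266; p = 1/11 = 0.091.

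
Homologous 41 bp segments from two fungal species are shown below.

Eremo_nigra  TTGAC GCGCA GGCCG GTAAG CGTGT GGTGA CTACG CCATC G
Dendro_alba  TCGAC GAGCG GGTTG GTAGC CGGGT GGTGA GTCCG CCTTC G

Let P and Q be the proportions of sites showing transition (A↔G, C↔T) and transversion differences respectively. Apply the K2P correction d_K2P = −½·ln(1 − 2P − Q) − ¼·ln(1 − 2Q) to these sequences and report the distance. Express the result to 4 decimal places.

0.3339

Differing sites — 2:T/C (Ti); 7:C/A (Tv); 10:A/G (Ti); 13:C/T (Ti); 14:C/T (Ti); 19:A/G (Ti); 20:G/C (Tv); 23:T/G (Tv); 31:C/G (Tv); 33:A/C (Tv); 38:A/T (Tv).
Of the 11 differences, 5 transitions and 6 transversions over 41 sites: P = 5/41 = 0.121951, Q = 6/41 = 0.146341.
d = −0.5·ln(0.609757) − 0.25·ln(0.707318) = −0.5·(-0.494695) − 0.25·(-0.346275) = 0.3339.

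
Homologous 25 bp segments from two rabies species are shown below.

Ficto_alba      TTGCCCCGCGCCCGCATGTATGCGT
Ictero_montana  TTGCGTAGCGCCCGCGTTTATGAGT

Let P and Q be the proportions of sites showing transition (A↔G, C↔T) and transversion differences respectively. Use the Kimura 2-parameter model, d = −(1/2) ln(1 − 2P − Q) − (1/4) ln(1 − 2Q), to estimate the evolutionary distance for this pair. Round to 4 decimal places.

0.2892

Differing sites — 5:C/G (Tv); 6:C/T (Ti); 7:C/A (Tv); 16:A/G (Ti); 18:G/T (Tv); 23:C/A (Tv).
Of the 6 differences, 2 transitions and 4 transversions over 25 sites: P = 2/25 = 0.080000, Q = 4/25 = 0.160000.
d = −0.5·ln(0.680000) − 0.25·ln(0.680000) = −0.5·(-0.385662) − 0.25·(-0.385662) = 0.2892.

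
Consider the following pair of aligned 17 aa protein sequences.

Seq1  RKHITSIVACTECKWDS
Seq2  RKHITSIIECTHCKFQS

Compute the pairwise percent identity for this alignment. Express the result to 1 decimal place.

70.6%

Differing sites — 8:V/I; 9:A/E; 12:E/H; 15:W/F; 16:D/Q.
12 of the 17 sites match, so the percent identity is 12/17 × 100 = 70.6%.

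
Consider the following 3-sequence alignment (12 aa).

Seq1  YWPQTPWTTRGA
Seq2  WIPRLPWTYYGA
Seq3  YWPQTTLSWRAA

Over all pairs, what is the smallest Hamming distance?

5

Pairwise Hamming distances:
  Seq1 vs Seq2: 6
  Seq1 vs Seq3: 5
  Seq2 vs Seq3: 10
The smallest is 5, between Seq1 and Seq3.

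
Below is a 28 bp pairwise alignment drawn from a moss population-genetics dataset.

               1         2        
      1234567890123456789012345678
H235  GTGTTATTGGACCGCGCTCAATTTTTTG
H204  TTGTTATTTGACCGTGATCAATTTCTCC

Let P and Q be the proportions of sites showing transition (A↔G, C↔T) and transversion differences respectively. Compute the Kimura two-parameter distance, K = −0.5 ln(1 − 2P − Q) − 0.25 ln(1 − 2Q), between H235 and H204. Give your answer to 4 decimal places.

0.3050

Differing sites — 1:G/T (Tv); 9:G/T (Tv); 15:C/T (Ti); 17:C/A (Tv); 25:T/C (Ti); 27:T/C (Ti); 28:G/C (Tv).
Of the 7 differences, 3 transitions and 4 transversions over 28 sites: P = 3/28 = 0.107143, Q = 4/28 = 0.142857.
d = −0.5·ln(0.642857) − 0.25·ln(0.714286) = −0.5·(-0.441833) − 0.25·(-0.336472) = 0.3050.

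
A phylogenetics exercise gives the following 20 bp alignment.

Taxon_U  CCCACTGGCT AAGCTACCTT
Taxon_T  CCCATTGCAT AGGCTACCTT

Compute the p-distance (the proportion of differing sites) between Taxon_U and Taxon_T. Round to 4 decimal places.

Mismatches occur at site 5 (C↔T), site 8 (G↔C), site 9 (C↔A), site 12 (A↔G).
There are 4 differences over 20 sites, so p = 4/20 = 0.2000.

0.2000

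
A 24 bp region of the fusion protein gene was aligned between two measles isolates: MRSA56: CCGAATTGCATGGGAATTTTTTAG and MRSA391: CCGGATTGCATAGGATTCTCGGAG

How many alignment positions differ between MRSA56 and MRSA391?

The sequences differ at positions 4 (A/G), 12 (G/A), 16 (A/T), 18 (T/C), 20 (T/C), 21 (T/G), 22 (T/G).
That gives 7 mismatches out of 24 aligned sites, so the Hamming distance is 7.

7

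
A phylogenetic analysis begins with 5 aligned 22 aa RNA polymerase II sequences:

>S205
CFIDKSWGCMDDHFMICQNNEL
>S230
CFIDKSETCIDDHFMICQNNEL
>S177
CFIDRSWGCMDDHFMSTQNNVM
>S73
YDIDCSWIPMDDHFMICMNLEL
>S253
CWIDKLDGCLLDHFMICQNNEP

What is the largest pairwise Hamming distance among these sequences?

Pairwise Hamming distances:
  S205 vs S230: 3
  S205 vs S177: 5
  S205 vs S73: 7
  S205 vs S253: 6
  S230 vs S177: 8
  S230 vs S73: 9
  S230 vs S253: 7
  S177 vs S73: 11
  S177 vs S253: 10
  S73 vs S253: 12
The largest is 12, between S73 and S253.

12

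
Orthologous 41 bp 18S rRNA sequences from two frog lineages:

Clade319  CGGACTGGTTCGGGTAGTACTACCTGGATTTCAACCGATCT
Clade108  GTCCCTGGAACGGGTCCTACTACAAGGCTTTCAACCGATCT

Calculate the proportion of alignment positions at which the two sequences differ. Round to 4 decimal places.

0.2683

Mismatches occur at site 1 (C↔G), site 2 (G↔T), site 3 (G↔C), site 4 (A↔C), site 9 (T↔A), site 10 (T↔A), site 16 (A↔C), site 17 (G↔C), site 24 (C↔A), site 25 (T↔A), site 28 (A↔C).
There are 11 differences over 41 sites, so p = 11/41 = 0.2683.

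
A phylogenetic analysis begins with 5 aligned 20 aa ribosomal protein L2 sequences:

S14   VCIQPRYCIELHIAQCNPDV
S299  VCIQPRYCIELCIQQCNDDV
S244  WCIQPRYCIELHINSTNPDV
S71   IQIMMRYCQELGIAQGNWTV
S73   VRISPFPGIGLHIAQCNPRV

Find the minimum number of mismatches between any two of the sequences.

3

Pairwise Hamming distances:
  S14 vs S299: 3
  S14 vs S244: 4
  S14 vs S71: 9
  S14 vs S73: 7
  S299 vs S244: 6
  S299 vs S71: 10
  S299 vs S73: 10
  S244 vs S71: 11
  S244 vs S73: 11
  S71 vs S73: 13
The smallest is 3, between S14 and S299.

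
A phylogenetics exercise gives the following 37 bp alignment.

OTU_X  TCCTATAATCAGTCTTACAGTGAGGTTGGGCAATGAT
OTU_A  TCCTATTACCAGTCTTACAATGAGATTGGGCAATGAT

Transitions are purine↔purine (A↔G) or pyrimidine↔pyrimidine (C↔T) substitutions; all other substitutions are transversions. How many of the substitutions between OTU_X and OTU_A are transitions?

Differing sites — 7:A/T (Tv); 9:T/C (Ti); 20:G/A (Ti); 25:G/A (Ti).
Of the 4 differences, 3 transitions and 1 transversion, so the answer is 3.

3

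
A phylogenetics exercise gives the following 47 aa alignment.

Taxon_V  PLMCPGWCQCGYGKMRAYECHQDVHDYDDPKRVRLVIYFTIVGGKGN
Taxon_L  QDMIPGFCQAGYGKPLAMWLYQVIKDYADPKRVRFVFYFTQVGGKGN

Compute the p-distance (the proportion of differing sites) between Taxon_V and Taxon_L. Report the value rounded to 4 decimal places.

0.3830

Mismatches occur at site 1 (P↔Q), site 2 (L↔D), site 4 (C↔I), site 7 (W↔F), site 10 (C↔A), site 15 (M↔P), site 16 (R↔L), site 18 (Y↔M), site 19 (E↔W), site 20 (C↔L), site 21 (H↔Y), site 23 (D↔V), site 24 (V↔I), site 25 (H↔K), site 28 (D↔A), site 35 (L↔F), site 37 (I↔F), site 41 (I↔Q).
There are 18 differences over 47 sites, so p = 18/47 = 0.3830.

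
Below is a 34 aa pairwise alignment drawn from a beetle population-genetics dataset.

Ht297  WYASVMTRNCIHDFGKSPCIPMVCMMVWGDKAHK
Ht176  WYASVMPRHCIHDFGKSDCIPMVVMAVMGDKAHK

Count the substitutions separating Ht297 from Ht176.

The sequences differ at positions 7 (T/P), 9 (N/H), 18 (P/D), 24 (C/V), 26 (M/A), 28 (W/M).
That gives 6 mismatches out of 34 aligned sites, so the Hamming distance is 6.

6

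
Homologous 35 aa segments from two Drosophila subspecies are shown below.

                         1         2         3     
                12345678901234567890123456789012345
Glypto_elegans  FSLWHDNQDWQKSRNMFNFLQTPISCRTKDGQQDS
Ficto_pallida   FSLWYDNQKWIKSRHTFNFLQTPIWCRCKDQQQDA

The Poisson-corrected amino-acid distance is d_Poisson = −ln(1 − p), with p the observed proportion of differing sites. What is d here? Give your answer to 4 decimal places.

Differing sites — 5:H/Y; 9:D/K; 11:Q/I; 15:N/H; 16:M/T; 25:S/W; 28:T/C; 31:G/Q; 35:S/A.
p = 9/35 = 0.257143.
d = −ln(1 − 0.257143) = −ln(0.742857) = 0.2973.

0.2973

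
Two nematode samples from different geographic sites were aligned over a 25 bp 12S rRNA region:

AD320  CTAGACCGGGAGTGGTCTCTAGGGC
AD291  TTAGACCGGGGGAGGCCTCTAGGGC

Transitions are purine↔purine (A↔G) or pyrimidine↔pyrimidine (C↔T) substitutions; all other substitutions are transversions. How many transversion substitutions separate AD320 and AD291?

Mismatches occur at site 1 (C→T, transition), site 11 (A→G, transition), site 13 (T→A, transversion), site 16 (T→C, transition).
Of the 4 differences, 3 transitions and 1 transversion, so the answer is 1.

1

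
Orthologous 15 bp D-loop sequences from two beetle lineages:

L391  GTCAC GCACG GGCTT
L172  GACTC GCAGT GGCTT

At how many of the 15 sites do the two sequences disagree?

4

Differing sites — 2:T/A; 4:A/T; 9:C/G; 10:G/T.
That gives 4 mismatches out of 15 aligned sites, so the Hamming distance is 4.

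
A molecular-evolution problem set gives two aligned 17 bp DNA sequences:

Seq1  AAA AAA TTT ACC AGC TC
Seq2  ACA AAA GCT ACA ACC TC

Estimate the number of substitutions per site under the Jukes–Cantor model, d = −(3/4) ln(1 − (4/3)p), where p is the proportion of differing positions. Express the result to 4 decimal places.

0.3734

Differing sites — 2:A/C; 7:T/G; 8:T/C; 12:C/A; 14:G/C.
p = 5/17 = 0.294118.
d = −0.75 · ln(1 − (4/3)·0.294118) = −0.75 · ln(0.607843) = −0.75 · (-0.497839) = 0.3734.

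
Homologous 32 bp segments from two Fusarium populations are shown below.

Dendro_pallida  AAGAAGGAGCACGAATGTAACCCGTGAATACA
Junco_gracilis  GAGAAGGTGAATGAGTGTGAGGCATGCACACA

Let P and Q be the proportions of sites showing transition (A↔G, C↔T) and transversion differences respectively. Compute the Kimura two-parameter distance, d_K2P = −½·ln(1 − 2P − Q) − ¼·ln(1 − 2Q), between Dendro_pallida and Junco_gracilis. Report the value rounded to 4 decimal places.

0.4725

Differing sites — 1:A/G (Ti); 8:A/T (Tv); 10:C/A (Tv); 12:C/T (Ti); 15:A/G (Ti); 19:A/G (Ti); 21:C/G (Tv); 22:C/G (Tv); 24:G/A (Ti); 27:A/C (Tv); 29:T/C (Ti).
Of the 11 differences, 6 transitions and 5 transversions over 32 sites: P = 6/32 = 0.187500, Q = 5/32 = 0.156250.
d = −0.5·ln(0.468750) − 0.25·ln(0.687500) = −0.5·(-0.757686) − 0.25·(-0.374693) = 0.4725.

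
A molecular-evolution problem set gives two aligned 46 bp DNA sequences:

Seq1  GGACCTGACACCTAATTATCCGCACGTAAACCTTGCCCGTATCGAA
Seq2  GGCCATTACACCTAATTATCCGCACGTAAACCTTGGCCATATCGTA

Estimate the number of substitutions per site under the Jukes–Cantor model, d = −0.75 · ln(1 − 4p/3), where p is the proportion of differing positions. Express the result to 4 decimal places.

Mismatches occur at site 3 (A→C), site 5 (C→A), site 7 (G→T), site 36 (C→G), site 39 (G→A), site 45 (A→T).
p = 6/46 = 0.130435.
d = −0.75 · ln(1 − (4/3)·0.130435) = −0.75 · ln(0.826087) = −0.75 · (-0.191055) = 0.1433.

0.1433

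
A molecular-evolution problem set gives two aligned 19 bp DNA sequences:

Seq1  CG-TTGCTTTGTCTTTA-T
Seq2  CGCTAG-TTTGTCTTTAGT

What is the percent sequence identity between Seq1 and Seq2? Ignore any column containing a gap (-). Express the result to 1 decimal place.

Excluding the 3 gap columns leaves 16 comparable sites.
Differing sites — 5:T/A.
15 of the 16 comparable sites match, so the percent identity is 15/16 × 100 = 93.8%.

93.8%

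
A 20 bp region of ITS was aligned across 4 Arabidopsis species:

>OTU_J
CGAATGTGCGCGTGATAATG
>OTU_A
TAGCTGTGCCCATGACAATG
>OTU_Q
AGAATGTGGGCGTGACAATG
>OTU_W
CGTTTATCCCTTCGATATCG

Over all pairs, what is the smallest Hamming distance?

3

Pairwise Hamming distances:
  OTU_J vs OTU_A: 7
  OTU_J vs OTU_Q: 3
  OTU_J vs OTU_W: 10
  OTU_A vs OTU_Q: 7
  OTU_A vs OTU_W: 12
  OTU_Q vs OTU_W: 13
The smallest is 3, between OTU_J and OTU_Q.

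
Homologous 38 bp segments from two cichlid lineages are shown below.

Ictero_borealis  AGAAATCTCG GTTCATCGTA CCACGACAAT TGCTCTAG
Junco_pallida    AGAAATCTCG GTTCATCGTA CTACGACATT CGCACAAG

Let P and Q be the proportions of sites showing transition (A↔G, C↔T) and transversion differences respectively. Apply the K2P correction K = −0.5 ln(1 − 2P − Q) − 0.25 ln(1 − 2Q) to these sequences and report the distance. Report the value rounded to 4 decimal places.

0.1448

The sequences differ at positions 22 (C/T, transition), 29 (A/T, transversion), 31 (T/C, transition), 34 (T/A, transversion), 36 (T/A, transversion).
Of the 5 differences, 2 transitions and 3 transversions over 38 sites: P = 2/38 = 0.052632, Q = 3/38 = 0.078947.
d = −0.5·ln(0.815789) − 0.25·ln(0.842106) = −0.5·(-0.203600) − 0.25·(-0.171849) = 0.1448.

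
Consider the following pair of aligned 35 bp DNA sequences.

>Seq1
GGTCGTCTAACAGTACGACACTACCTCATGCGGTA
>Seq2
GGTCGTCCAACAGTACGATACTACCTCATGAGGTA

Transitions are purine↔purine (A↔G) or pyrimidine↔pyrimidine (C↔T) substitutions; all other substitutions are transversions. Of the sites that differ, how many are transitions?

2

Differing sites — 8:T/C (Ti); 19:C/T (Ti); 31:C/A (Tv).
Of the 3 differences, 2 transitions and 1 transversion, so the answer is 2.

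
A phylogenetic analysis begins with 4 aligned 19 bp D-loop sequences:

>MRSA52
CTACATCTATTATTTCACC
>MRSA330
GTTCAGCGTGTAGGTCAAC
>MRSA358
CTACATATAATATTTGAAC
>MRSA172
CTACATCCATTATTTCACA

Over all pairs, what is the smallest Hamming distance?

Pairwise Hamming distances:
  MRSA52 vs MRSA330: 9
  MRSA52 vs MRSA358: 4
  MRSA52 vs MRSA172: 2
  MRSA330 vs MRSA358: 10
  MRSA330 vs MRSA172: 10
  MRSA358 vs MRSA172: 6
The smallest is 2, between MRSA52 and MRSA172.

2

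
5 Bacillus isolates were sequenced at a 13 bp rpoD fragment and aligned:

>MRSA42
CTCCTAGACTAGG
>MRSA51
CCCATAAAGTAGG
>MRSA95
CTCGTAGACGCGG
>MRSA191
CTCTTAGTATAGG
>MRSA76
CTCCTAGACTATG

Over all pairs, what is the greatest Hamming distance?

Pairwise Hamming distances:
  MRSA42 vs MRSA51: 4
  MRSA42 vs MRSA95: 3
  MRSA42 vs MRSA191: 3
  MRSA42 vs MRSA76: 1
  MRSA51 vs MRSA95: 6
  MRSA51 vs MRSA191: 5
  MRSA51 vs MRSA76: 5
  MRSA95 vs MRSA191: 5
  MRSA95 vs MRSA76: 4
  MRSA191 vs MRSA76: 4
The largest is 6, between MRSA51 and MRSA95.

6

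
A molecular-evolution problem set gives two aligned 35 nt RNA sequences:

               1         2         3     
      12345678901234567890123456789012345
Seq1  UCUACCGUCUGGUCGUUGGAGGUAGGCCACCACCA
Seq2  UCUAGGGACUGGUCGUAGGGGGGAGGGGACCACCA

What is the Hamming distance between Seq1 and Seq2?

The sequences differ at positions 5 (C/G), 6 (C/G), 8 (U/A), 17 (U/A), 20 (A/G), 23 (U/G), 27 (C/G), 28 (C/G).
That gives 8 mismatches out of 35 aligned sites, so the Hamming distance is 8.

8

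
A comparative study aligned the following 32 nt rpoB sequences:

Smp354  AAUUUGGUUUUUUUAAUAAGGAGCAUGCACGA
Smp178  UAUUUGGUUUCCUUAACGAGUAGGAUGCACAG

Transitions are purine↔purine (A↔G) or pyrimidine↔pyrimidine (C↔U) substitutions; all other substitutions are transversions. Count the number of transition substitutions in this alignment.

6

Differing sites — 1:A/U (Tv); 11:U/C (Ti); 12:U/C (Ti); 17:U/C (Ti); 18:A/G (Ti); 21:G/U (Tv); 24:C/G (Tv); 31:G/A (Ti); 32:A/G (Ti).
Of the 9 differences, 6 transitions and 3 transversions, so the answer is 6.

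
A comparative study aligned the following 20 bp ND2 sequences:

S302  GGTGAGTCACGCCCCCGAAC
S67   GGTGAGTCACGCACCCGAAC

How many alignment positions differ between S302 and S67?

1

Differing sites — 13:C/A.
That gives 1 mismatch out of 20 aligned sites, so the Hamming distance is 1.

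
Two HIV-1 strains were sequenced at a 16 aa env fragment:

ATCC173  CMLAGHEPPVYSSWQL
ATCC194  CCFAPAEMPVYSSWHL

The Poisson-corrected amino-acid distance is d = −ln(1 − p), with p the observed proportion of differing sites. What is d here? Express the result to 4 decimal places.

0.4700

The sequences differ at positions 2 (M/C), 3 (L/F), 5 (G/P), 6 (H/A), 8 (P/M), 15 (Q/H).
p = 6/16 = 0.375000.
d = −ln(1 − 0.375000) = −ln(0.625000) = 0.4700.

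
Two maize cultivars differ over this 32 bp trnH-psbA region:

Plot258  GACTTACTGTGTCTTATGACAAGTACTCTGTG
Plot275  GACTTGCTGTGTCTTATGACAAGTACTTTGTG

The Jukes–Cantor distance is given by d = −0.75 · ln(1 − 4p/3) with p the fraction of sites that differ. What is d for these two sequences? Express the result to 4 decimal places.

0.0653

Mismatches occur at site 6 (A→G), site 28 (C→T).
p = 2/32 = 0.062500.
d = −0.75 · ln(1 − (4/3)·0.062500) = −0.75 · ln(0.916667) = −0.75 · (-0.087011) = 0.0653.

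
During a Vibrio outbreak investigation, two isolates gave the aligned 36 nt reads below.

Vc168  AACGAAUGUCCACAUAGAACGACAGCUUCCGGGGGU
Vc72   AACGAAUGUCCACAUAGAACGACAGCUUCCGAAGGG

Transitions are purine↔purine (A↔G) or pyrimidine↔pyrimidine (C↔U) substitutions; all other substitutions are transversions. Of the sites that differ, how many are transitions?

2

Differing sites — 32:G/A (Ti); 33:G/A (Ti); 36:U/G (Tv).
Of the 3 differences, 2 transitions and 1 transversion, so the answer is 2.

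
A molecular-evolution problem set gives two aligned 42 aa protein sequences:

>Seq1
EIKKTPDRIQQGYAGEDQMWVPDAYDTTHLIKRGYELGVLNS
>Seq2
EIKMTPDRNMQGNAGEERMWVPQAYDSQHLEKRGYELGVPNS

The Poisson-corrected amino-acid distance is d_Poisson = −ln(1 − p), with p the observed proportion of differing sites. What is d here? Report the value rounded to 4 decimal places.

0.3037

Mismatches occur at site 4 (K/M), site 9 (I/N), site 10 (Q/M), site 13 (Y/N), site 17 (D/E), site 18 (Q/R), site 23 (D/Q), site 27 (T/S), site 28 (T/Q), site 31 (I/E), site 40 (L/P).
p = 11/42 = 0.261905.
d = −ln(1 − 0.261905) = −ln(0.738095) = 0.3037.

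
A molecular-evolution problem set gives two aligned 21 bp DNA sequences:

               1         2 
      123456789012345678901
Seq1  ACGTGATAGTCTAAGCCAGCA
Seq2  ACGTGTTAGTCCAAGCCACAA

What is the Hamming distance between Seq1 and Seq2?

The sequences differ at positions 6 (A/T), 12 (T/C), 19 (G/C), 20 (C/A).
That gives 4 mismatches out of 21 aligned sites, so the Hamming distance is 4.

4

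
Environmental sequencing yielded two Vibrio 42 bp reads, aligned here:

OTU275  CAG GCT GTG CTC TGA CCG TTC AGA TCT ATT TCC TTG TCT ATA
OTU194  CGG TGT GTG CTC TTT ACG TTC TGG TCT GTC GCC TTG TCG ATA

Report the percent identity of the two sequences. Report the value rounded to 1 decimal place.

71.4%

The sequences differ at positions 2 (A/G), 4 (G/T), 5 (C/G), 14 (G/T), 15 (A/T), 16 (C/A), 22 (A/T), 24 (A/G), 28 (A/G), 30 (T/C), 31 (T/G), 39 (T/G).
30 of the 42 sites match, so the percent identity is 30/42 × 100 = 71.4%.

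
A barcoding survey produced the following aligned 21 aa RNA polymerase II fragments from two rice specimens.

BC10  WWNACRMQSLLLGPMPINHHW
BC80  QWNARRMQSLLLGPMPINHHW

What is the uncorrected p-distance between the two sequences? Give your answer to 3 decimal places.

The sequences differ at positions 1 (W/Q), 5 (C/R).
There are 2 differences over 21 sites, so p = 2/21 = 0.095.

0.095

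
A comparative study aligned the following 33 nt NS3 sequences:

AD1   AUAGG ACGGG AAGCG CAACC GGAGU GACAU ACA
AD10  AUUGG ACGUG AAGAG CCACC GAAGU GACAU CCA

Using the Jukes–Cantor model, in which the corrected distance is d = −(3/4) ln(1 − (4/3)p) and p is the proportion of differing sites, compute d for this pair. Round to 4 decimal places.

0.2082

Mismatches occur at site 3 (A→U), site 9 (G→U), site 14 (C→A), site 17 (A→C), site 22 (G→A), site 31 (A→C).
p = 6/33 = 0.181818.
d = −0.75 · ln(1 − (4/3)·0.181818) = −0.75 · ln(0.757576) = −0.75 · (-0.277631) = 0.2082.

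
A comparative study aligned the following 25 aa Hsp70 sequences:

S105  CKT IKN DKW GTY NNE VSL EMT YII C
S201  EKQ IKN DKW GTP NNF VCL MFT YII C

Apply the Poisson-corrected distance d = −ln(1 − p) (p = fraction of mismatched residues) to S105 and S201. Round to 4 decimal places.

0.3285

The sequences differ at positions 1 (C/E), 3 (T/Q), 12 (Y/P), 15 (E/F), 17 (S/C), 19 (E/M), 20 (M/F).
p = 7/25 = 0.280000.
d = −ln(1 − 0.280000) = −ln(0.720000) = 0.3285.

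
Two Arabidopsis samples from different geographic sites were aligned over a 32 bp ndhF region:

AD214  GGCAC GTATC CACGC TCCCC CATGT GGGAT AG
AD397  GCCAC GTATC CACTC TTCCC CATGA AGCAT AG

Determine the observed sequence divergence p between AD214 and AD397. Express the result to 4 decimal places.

0.1875

The sequences differ at positions 2 (G/C), 14 (G/T), 17 (C/T), 25 (T/A), 26 (G/A), 28 (G/C).
There are 6 differences over 32 sites, so p = 6/32 = 0.1875.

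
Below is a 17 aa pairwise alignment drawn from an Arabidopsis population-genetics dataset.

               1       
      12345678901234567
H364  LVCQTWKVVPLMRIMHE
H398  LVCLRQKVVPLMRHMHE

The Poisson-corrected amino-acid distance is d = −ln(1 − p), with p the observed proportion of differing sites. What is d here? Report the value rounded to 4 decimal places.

0.2683

Differing sites — 4:Q/L; 5:T/R; 6:W/Q; 14:I/H.
p = 4/17 = 0.235294.
d = −ln(1 − 0.235294) = −ln(0.764706) = 0.2683.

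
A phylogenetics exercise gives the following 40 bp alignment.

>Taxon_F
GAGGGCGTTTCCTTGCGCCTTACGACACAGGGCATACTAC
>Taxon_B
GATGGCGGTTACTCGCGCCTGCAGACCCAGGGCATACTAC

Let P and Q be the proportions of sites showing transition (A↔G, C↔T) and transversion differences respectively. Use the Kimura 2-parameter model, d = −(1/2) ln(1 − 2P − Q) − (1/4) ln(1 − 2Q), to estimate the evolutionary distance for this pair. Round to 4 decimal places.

0.2351

Differing sites — 3:G/T (Tv); 8:T/G (Tv); 11:C/A (Tv); 14:T/C (Ti); 21:T/G (Tv); 22:A/C (Tv); 23:C/A (Tv); 27:A/C (Tv).
Of the 8 differences, 1 transition and 7 transversions over 40 sites: P = 1/40 = 0.025000, Q = 7/40 = 0.175000.
d = −0.5·ln(0.775000) − 0.25·ln(0.650000) = −0.5·(-0.254892) − 0.25·(-0.430783) = 0.2351.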